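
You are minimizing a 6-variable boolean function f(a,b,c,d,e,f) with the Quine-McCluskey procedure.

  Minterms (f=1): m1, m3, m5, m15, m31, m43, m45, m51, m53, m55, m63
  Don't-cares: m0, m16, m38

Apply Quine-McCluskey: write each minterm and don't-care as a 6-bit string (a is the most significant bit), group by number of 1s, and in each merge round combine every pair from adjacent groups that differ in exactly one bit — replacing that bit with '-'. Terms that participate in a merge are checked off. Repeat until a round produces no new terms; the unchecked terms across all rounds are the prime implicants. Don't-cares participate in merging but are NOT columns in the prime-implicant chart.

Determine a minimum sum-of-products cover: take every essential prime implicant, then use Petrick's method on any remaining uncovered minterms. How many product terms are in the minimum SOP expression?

Round 0: 000000✓ 000001✓ 000011✓ 000101✓ 001111✓ 010000✓ 011111✓ 100110 101011 101101 110011✓ 110101✓ 110111✓ 111111✓
Round 1: -11111 0-0000 0-1111 000-01 0000-1 00000- 11-111 110-11 1101-1
PIs = {-11111, 0-0000, 0-1111, 000-01, 0000-1, 00000-, 100110, 101011, 101101, 11-111, 110-11, 1101-1}
Coverage chart:
  m1: 000-01,0000-1,00000-
  m3: 0000-1 ←essential
  m5: 000-01 ←essential
  m15: 0-1111 ←essential
  m31: -11111,0-1111
  m43: 101011 ←essential
  m45: 101101 ←essential
  m51: 110-11 ←essential
  m53: 1101-1 ←essential
  m55: 11-111,110-11,1101-1
  m63: -11111,11-111
Essential: 0-1111, 000-01, 0000-1, 101011, 101101, 110-11, 1101-1
Petrick residual → -11111
Min cover (8 terms): bcdef + a'cdef + a'b'c'e'f + a'b'c'd'f + ab'cd'ef + ab'cde'f + abc'ef + abc'df

8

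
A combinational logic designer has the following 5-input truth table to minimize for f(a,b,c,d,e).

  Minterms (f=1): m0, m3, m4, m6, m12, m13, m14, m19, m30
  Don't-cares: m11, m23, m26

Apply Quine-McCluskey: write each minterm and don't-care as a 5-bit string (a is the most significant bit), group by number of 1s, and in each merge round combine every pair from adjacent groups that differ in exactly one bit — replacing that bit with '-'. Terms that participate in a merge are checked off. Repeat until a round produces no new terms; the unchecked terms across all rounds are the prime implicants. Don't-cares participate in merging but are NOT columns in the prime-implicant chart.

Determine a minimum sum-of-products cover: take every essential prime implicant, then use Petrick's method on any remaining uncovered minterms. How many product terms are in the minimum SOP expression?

5

size-2^0 implicants → 00000(✓)  00011(✓)  00100(✓)  00110(✓)  01011(✓)  01100(✓)  01101(✓)  01110(✓)  10011(✓)  10111(✓)  11010(✓)  11110(✓)
size-2^1 implicants → -0011  -1110  0-011  0-100(✓)  0-110(✓)  00-00  001-0(✓)  011-0(✓)  0110-  10-11  11-10
size-2^2 implicants → 0-1-0
Unchecked terms (primes): -0011, -1110, 0-011, 0-1-0, 00-00, 0110-, 10-11, 11-10
Minterm coverage:
  m0 ⊆ 00-00 [E]
  m3 ⊆ -0011,0-011
  m4 ⊆ 0-1-0,00-00
  m6 ⊆ 0-1-0 [E]
  m12 ⊆ 0-1-0,0110-
  m13 ⊆ 0110- [E]
  m14 ⊆ -1110,0-1-0
  m19 ⊆ -0011,10-11
  m30 ⊆ -1110,11-10
E = {0-1-0, 00-00, 0110-}
Petrick residual → -0011, -1110
Cover = b'c'de + bcde' + a'ce' + a'b'd'e' + a'bcd'  |cover|=5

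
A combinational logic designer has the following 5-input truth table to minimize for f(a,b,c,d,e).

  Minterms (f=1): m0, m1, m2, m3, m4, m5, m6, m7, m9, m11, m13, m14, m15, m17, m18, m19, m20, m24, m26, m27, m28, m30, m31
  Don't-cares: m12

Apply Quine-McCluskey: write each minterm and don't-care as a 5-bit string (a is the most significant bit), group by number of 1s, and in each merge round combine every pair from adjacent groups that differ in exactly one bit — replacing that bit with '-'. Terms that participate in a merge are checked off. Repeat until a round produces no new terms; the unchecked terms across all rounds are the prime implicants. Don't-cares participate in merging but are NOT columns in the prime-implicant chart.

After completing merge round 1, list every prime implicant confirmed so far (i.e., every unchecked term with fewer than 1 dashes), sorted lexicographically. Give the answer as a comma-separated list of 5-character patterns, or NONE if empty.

size-2^0 implicants → 00000(✓)  00001(✓)  00010(✓)  00011(✓)  00100(✓)  00101(✓)  00110(✓)  00111(✓)  01001(✓)  01011(✓)  01100(✓)  01101(✓)  01110(✓)  01111(✓)  10001(✓)  10010(✓)  10011(✓)  10100(✓)  11000(✓)  11010(✓)  11011(✓)  11100(✓)  11110(✓)  11111(✓)
size-2^1 implicants → -0001(✓)  -0010(✓)  -0011(✓)  -0100(✓)  -1011(✓)  -1100(✓)  -1110(✓)  -1111(✓)  0-001(✓)  0-011(✓)  0-100(✓)  0-101(✓)  0-110(✓)  0-111(✓)  00-00(✓)  00-01(✓)  00-10(✓)  00-11(✓)  000-0(✓)  000-1(✓)  0000-(✓)  0001-(✓)  001-0(✓)  001-1(✓)  0010-(✓)  0011-(✓)  01-01(✓)  01-11(✓)  010-1(✓)  011-0(✓)  011-1(✓)  0110-(✓)  0111-(✓)  1-010(✓)  1-011(✓)  1-100(✓)  100-1(✓)  1001-(✓)  11-00(✓)  11-10(✓)  11-11(✓)  110-0(✓)  1101-(✓)  111-0(✓)  1111-(✓)
size-2^2 implicants → --011  --100  -00-1  -001-  -1-11  -11-0  -111-  0--01(✓)  0--11(✓)  0-0-1(✓)  0-1-0(✓)  0-1-1(✓)  0-10-(✓)  0-11-(✓)  00--0(✓)  00--1(✓)  00-0-(✓)  00-1-(✓)  000--(✓)  001--(✓)  01--1(✓)  011--(✓)  1-01-  11--0  11-1-
size-2^3 implicants → 0---1  0-1--  00---
Unchecked terms (primes): --011, --100, -00-1, -001-, -1-11, -11-0, -111-, 0---1, 0-1--, 00---, 1-01-, 11--0, 11-1-

NONE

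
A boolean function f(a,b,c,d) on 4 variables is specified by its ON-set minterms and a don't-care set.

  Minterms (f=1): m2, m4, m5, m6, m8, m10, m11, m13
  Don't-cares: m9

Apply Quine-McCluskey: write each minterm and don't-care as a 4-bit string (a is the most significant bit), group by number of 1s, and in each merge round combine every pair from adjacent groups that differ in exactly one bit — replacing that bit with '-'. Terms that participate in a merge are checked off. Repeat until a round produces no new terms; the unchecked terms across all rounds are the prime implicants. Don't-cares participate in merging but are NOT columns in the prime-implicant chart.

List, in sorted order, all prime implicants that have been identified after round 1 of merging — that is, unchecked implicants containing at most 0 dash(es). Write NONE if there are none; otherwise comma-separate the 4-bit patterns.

size-2^0 implicants → 0010(✓)  0100(✓)  0101(✓)  0110(✓)  1000(✓)  1001(✓)  1010(✓)  1011(✓)  1101(✓)
size-2^1 implicants → -010  -101  0-10  01-0  010-  1-01  10-0(✓)  10-1(✓)  100-(✓)  101-(✓)
size-2^2 implicants → 10--
Unchecked terms (primes): -010, -101, 0-10, 01-0, 010-, 1-01, 10--

NONE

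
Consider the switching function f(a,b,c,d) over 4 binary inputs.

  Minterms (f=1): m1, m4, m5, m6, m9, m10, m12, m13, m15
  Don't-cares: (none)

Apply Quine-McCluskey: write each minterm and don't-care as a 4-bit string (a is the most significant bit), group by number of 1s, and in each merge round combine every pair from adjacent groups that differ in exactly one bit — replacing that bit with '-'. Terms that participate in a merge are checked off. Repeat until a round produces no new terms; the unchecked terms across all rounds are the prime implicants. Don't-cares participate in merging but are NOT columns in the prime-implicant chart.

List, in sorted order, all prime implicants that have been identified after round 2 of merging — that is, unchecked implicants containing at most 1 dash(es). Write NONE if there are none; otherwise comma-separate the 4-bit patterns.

[col 0] 0001*, 0100*, 0101*, 0110*, 1001*, 1010, 1100*, 1101*, 1111*
[col 1] -001*, -100*, -101*, 0-01*, 01-0, 010-*, 1-01*, 11-1, 110-*
[col 2] --01, -10-
Prime implicants: --01, -10-, 01-0, 1010, 11-1

01-0, 1010, 11-1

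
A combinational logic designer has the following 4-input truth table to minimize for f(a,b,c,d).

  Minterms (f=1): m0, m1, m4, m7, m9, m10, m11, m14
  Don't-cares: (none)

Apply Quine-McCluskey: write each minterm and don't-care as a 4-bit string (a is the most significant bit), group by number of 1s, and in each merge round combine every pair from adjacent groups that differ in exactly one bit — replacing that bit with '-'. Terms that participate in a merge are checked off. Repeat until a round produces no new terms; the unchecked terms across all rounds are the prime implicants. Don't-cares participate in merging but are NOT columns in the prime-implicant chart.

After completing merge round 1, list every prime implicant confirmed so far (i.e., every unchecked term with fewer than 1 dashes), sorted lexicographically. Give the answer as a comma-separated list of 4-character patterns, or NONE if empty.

0111

[col 0] 0000*, 0001*, 0100*, 0111, 1001*, 1010*, 1011*, 1110*
[col 1] -001, 0-00, 000-, 1-10, 10-1, 101-
Prime implicants: -001, 0-00, 000-, 0111, 1-10, 10-1, 101-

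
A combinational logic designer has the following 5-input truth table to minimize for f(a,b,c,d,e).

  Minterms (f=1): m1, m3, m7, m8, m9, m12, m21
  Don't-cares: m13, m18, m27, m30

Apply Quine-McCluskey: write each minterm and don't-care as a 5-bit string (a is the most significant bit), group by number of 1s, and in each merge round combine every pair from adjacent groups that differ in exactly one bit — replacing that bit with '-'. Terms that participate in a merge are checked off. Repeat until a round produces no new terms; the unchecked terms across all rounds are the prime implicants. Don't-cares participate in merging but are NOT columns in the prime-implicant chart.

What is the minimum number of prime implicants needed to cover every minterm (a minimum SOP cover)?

[col 0] 00001*, 00011*, 00111*, 01000*, 01001*, 01100*, 01101*, 10010, 10101, 11011, 11110
[col 1] 0-001, 00-11, 000-1, 01-00*, 01-01*, 0100-*, 0110-*
[col 2] 01-0-
Prime implicants: 0-001, 00-11, 000-1, 01-0-, 10010, 10101, 11011, 11110
PI chart (minterm → PIs covering it):
  1 | 0-001,000-1
  3 | 00-11,000-1
  7 | 00-11  (sole → essential)
  8 | 01-0-  (sole → essential)
  9 | 0-001,01-0-
  12 | 01-0-  (sole → essential)
  21 | 10101  (sole → essential)
Essential prime implicants: 00-11, 01-0-, 10101
Petrick residual → 0-001
Minimum SOP uses 4 PIs: a'c'd'e + a'b'de + a'bd' + ab'cd'e

4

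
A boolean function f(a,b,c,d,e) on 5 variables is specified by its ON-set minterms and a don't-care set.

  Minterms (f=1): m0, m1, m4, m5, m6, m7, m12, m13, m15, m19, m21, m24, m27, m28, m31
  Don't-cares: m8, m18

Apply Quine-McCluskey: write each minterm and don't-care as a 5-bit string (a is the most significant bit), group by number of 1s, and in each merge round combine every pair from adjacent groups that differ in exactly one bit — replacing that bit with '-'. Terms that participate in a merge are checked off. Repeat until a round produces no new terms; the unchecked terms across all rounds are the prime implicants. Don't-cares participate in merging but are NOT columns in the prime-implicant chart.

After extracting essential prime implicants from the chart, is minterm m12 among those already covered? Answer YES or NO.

YES

Round 0: 00000✓ 00001✓ 00100✓ 00101✓ 00110✓ 00111✓ 01000✓ 01100✓ 01101✓ 01111✓ 10010✓ 10011✓ 10101✓ 11000✓ 11011✓ 11100✓ 11111✓
Round 1: -0101 -1000✓ -1100✓ -1111 0-000✓ 0-100✓ 0-101✓ 0-111✓ 00-00✓ 00-01✓ 0000-✓ 001-0✓ 001-1✓ 0010-✓ 0011-✓ 01-00✓ 011-1✓ 0110-✓ 1-011 1001- 11-00✓ 11-11
Round 2: -1-00 0--00 0-1-1 0-10- 00-0- 001--
PIs = {-0101, -1-00, -1111, 0--00, 0-1-1, 0-10-, 00-0-, 001--, 1-011, 1001-, 11-11}
Coverage chart:
  m0: 0--00,00-0-
  m1: 00-0- ←essential
  m4: 0--00,0-10-,00-0-,001--
  m5: -0101,0-1-1,0-10-,00-0-,001--
  m6: 001-- ←essential
  m7: 0-1-1,001--
  m12: -1-00,0--00,0-10-
  m13: 0-1-1,0-10-
  m15: -1111,0-1-1
  m19: 1-011,1001-
  m21: -0101 ←essential
  m24: -1-00 ←essential
  m27: 1-011,11-11
  m28: -1-00 ←essential
  m31: -1111,11-11
Essential: -0101, -1-00, 00-0-, 001--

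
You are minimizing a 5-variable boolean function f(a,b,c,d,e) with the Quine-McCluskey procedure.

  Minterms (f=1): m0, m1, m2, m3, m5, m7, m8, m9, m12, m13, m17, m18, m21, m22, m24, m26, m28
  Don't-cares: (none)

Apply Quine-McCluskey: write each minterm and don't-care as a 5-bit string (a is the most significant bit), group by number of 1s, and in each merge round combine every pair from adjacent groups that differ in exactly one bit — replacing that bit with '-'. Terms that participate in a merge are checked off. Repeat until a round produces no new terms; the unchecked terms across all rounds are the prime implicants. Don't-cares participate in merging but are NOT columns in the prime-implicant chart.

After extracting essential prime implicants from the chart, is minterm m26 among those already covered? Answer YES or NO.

NO

[col 0] 00000*, 00001*, 00010*, 00011*, 00101*, 00111*, 01000*, 01001*, 01100*, 01101*, 10001*, 10010*, 10101*, 10110*, 11000*, 11010*, 11100*
[col 1] -0001*, -0010, -0101*, -1000*, -1100*, 0-000*, 0-001*, 0-101*, 00-01*, 00-11*, 000-0*, 000-1*, 0000-*, 0001-*, 001-1*, 01-00*, 01-01*, 0100-*, 0110-*, 1-010, 10-01*, 10-10, 11-00*, 110-0
[col 2] -0-01, -1-00, 0--01, 0-00-, 00--1, 000--, 01-0-
Prime implicants: -0-01, -0010, -1-00, 0--01, 0-00-, 00--1, 000--, 01-0-, 1-010, 10-10, 110-0
PI chart (minterm → PIs covering it):
  0 | 0-00-,000--
  1 | -0-01,0--01,0-00-,00--1,000--
  2 | -0010,000--
  3 | 00--1,000--
  5 | -0-01,0--01,00--1
  7 | 00--1  (sole → essential)
  8 | -1-00,0-00-,01-0-
  9 | 0--01,0-00-,01-0-
  12 | -1-00,01-0-
  13 | 0--01,01-0-
  17 | -0-01  (sole → essential)
  18 | -0010,1-010,10-10
  21 | -0-01  (sole → essential)
  22 | 10-10  (sole → essential)
  24 | -1-00,110-0
  26 | 1-010,110-0
  28 | -1-00  (sole → essential)
Essential prime implicants: -0-01, -1-00, 00--1, 10-10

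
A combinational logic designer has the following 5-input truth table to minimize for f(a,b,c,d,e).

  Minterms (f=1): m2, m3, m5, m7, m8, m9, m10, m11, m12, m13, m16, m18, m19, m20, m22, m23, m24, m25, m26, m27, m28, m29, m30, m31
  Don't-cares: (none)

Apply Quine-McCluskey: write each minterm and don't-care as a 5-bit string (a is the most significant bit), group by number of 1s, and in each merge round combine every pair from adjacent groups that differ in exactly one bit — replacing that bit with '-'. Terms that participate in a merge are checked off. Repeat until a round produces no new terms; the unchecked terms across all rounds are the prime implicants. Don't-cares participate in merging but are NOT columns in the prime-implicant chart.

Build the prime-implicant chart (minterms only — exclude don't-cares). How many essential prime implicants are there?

3

Round 0: 00010✓ 00011✓ 00101✓ 00111✓ 01000✓ 01001✓ 01010✓ 01011✓ 01100✓ 01101✓ 10000✓ 10010✓ 10011✓ 10100✓ 10110✓ 10111✓ 11000✓ 11001✓ 11010✓ 11011✓ 11100✓ 11101✓ 11110✓ 11111✓
Round 1: -0010✓ -0011✓ -0111✓ -1000✓ -1001✓ -1010✓ -1011✓ -1100✓ -1101✓ 0-010✓ 0-011✓ 0-101 00-11✓ 0001-✓ 001-1 01-00✓ 01-01✓ 010-0✓ 010-1✓ 0100-✓ 0101-✓ 0110-✓ 1-000✓ 1-010✓ 1-011✓ 1-100✓ 1-110✓ 1-111✓ 10-00✓ 10-10✓ 10-11✓ 100-0✓ 1001-✓ 101-0✓ 1011-✓ 11-00✓ 11-01✓ 11-10✓ 11-11✓ 110-0✓ 110-1✓ 1100-✓ 1101-✓ 111-0✓ 111-1✓ 1110-✓ 1111-✓
Round 2: --010✓ --011✓ -0-11 -001-✓ -1-00✓ -1-01✓ -10-0✓ -10-1✓ -100-✓ -101-✓ -110-✓ 0-01-✓ 01-0-✓ 010--✓ 1--00✓ 1--10✓ 1--11✓ 1-0-0✓ 1-01-✓ 1-1-0✓ 1-11-✓ 10--0✓ 10-1-✓ 11--0✓ 11--1✓ 11-0-✓ 11-1-✓ 110--✓ 111--✓
Round 3: --01- -1-0- -10-- 1---0 1--1- 11---
PIs = {--01-, -0-11, -1-0-, -10--, 0-101, 001-1, 1---0, 1--1-, 11---}
Coverage chart:
  m2: --01- ←essential
  m3: --01-,-0-11
  m5: 0-101,001-1
  m7: -0-11,001-1
  m8: -1-0-,-10--
  m9: -1-0-,-10--
  m10: --01-,-10--
  m11: --01-,-10--
  m12: -1-0- ←essential
  m13: -1-0-,0-101
  m16: 1---0 ←essential
  m18: --01-,1---0,1--1-
  m19: --01-,-0-11,1--1-
  m20: 1---0 ←essential
  m22: 1---0,1--1-
  m23: -0-11,1--1-
  m24: -1-0-,-10--,1---0,11---
  m25: -1-0-,-10--,11---
  m26: --01-,-10--,1---0,1--1-,11---
  m27: --01-,-10--,1--1-,11---
  m28: -1-0-,1---0,11---
  m29: -1-0-,11---
  m30: 1---0,1--1-,11---
  m31: 1--1-,11---
Essential: --01-, -1-0-, 1---0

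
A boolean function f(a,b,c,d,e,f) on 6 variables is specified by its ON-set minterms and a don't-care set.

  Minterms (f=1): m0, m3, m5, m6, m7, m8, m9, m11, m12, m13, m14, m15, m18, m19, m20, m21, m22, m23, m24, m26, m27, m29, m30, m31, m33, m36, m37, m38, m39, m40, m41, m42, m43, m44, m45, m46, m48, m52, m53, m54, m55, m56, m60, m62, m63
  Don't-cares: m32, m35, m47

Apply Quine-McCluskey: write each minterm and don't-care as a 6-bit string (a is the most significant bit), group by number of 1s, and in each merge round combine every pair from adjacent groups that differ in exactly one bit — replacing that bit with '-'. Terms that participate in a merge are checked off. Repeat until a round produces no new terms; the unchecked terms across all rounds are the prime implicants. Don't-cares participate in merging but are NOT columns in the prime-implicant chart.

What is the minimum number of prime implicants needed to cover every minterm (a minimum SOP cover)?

11

[col 0] 000000*, 000011*, 000101*, 000110*, 000111*, 001000*, 001001*, 001011*, 001100*, 001101*, 001110*, 001111*, 010010*, 010011*, 010100*, 010101*, 010110*, 010111*, 011000*, 011010*, 011011*, 011101*, 011110*, 011111*, 100000*, 100001*, 100011*, 100100*, 100101*, 100110*, 100111*, 101000*, 101001*, 101010*, 101011*, 101100*, 101101*, 101110*, 101111*, 110000*, 110100*, 110101*, 110110*, 110111*, 111000*, 111100*, 111110*, 111111*
[col 1] -00000*, -00011*, -00101*, -00110*, -00111*, -01000*, -01001*, -01011*, -01100*, -01101*, -01110*, -01111*, -10100*, -10101*, -10110*, -10111*, -11000*, -11110*, -11111*, 0-0011*, 0-0101*, 0-0110*, 0-0111*, 0-1000*, 0-1011*, 0-1101*, 0-1110*, 0-1111*, 00-000*, 00-011*, 00-101*, 00-110*, 00-111*, 000-11*, 0001-1*, 00011-*, 001-00*, 001-01*, 001-11*, 0010-1*, 00100-*, 0011-0*, 0011-1*, 00110-*, 00111-*, 01-010*, 01-011*, 01-101*, 01-110*, 01-111*, 010-10*, 010-11*, 01001-*, 0101-0*, 0101-1*, 01010-*, 01011-*, 011-10*, 011-11*, 0110-0, 01101-*, 0111-1*, 01111-*, 1-0000*, 1-0100*, 1-0101*, 1-0110*, 1-0111*, 1-1000*, 1-1100*, 1-1110*, 1-1111*, 10-000*, 10-001*, 10-011*, 10-100*, 10-101*, 10-110*, 10-111*, 100-00*, 100-01*, 100-11*, 1000-1*, 10000-*, 1001-0*, 1001-1*, 10010-*, 10011-*, 101-00*, 101-01*, 101-10*, 101-11*, 1010-0*, 1010-1*, 10100-*, 10101-*, 1011-0*, 1011-1*, 10110-*, 10111-*, 11-000*, 11-100*, 11-110*, 11-111*, 110-00*, 1101-0*, 1101-1*, 11010-*, 11011-*, 111-00*, 1111-0*, 11111-*
[col 2] --0101*, --0110*, --0111*, --1000, --1110*, --1111*, -0-000, -0-011*, -0-101*, -0-110*, -0-111*, -00-11*, -001-1*, -0011-*, -01-00*, -01-01*, -01-11*, -010-1*, -0100-*, -011-0*, -011-1*, -0110-*, -0111-*, -1-110*, -1-111*, -101-0*, -101-1*, -1010-*, -1011-*, -1111-*, 0--011*, 0--101*, 0--110*, 0--111*, 0-0-11*, 0-01-1*, 0-011-*, 0-1-11*, 0-11-1*, 0-111-*, 00--11*, 00-1-1*, 00-11-*, 001--1*, 001-0-*, 0011--*, 01--10*, 01--11*, 01-01-*, 01-1-1*, 01-11-*, 010-1-*, 0101--*, 011-1-*, 1--000*, 1--100*, 1--110*, 1--111*, 1-0-00*, 1-01-0*, 1-01-1*, 1-010-*, 1-011-*, 1-1-00*, 1-11-0*, 1-111-*, 10--00*, 10--01*, 10--11*, 10-0-1*, 10-00-*, 10-1-0*, 10-1-1*, 10-10-*, 10-11-*, 100--1*, 100-0-*, 1001--*, 101--0*, 101--1*, 101-0-*, 101-1-*, 1010--*, 1011--*, 11--00*, 11-1-0*, 11-11-*, 1101--*
[col 3] ---110*, ---111*, --01-1, --011-*, --111-*, -0--11, -0-1-1, -0-11-*, -01--1, -01-0-, -011--, -1-11-*, -101--, 0---11, 0--1-1, 0--11-*, 01--1-, 1---00, 1--1-0, 1--11-*, 1-01--, 10---1, 10--0-, 10-1--, 101---
[col 4] ---11-
Prime implicants: ---11-, --01-1, --1000, -0--11, -0-000, -0-1-1, -01--1, -01-0-, -011--, -101--, 0---11, 0--1-1, 01--1-, 0110-0, 1---00, 1--1-0, 1-01--, 10---1, 10--0-, 10-1--, 101---
PI chart (minterm → PIs covering it):
  0 | -0-000  (sole → essential)
  3 | -0--11,0---11
  5 | --01-1,-0-1-1,0--1-1
  6 | ---11-  (sole → essential)
  7 | ---11-,--01-1,-0--11,-0-1-1,0---11,0--1-1
  8 | --1000,-0-000,-01-0-
  9 | -01--1,-01-0-
  11 | -0--11,-01--1,0---11
  12 | -01-0-,-011--
  13 | -0-1-1,-01--1,-01-0-,-011--,0--1-1
  14 | ---11-,-011--
  15 | ---11-,-0--11,-0-1-1,-01--1,-011--,0---11,0--1-1
  18 | 01--1-  (sole → essential)
  19 | 0---11,01--1-
  20 | -101--  (sole → essential)
  21 | --01-1,-101--,0--1-1
  22 | ---11-,-101--,01--1-
  23 | ---11-,--01-1,-101--,0---11,0--1-1,01--1-
  24 | --1000,0110-0
  26 | 01--1-,0110-0
  27 | 0---11,01--1-
  29 | 0--1-1  (sole → essential)
  30 | ---11-,01--1-
  31 | ---11-,0---11,0--1-1,01--1-
  33 | 10---1,10--0-
  36 | 1---00,1--1-0,1-01--,10--0-,10-1--
  37 | --01-1,-0-1-1,1-01--,10---1,10--0-,10-1--
  38 | ---11-,1--1-0,1-01--,10-1--
  39 | ---11-,--01-1,-0--11,-0-1-1,1-01--,10---1,10-1--
  40 | --1000,-0-000,-01-0-,1---00,10--0-,101---
  41 | -01--1,-01-0-,10---1,10--0-,101---
  42 | 101---  (sole → essential)
  43 | -0--11,-01--1,10---1,101---
  44 | -01-0-,-011--,1---00,1--1-0,10--0-,10-1--,101---
  45 | -0-1-1,-01--1,-01-0-,-011--,10---1,10--0-,10-1--,101---
  46 | ---11-,-011--,1--1-0,10-1--,101---
  48 | 1---00  (sole → essential)
  52 | -101--,1---00,1--1-0,1-01--
  53 | --01-1,-101--,1-01--
  54 | ---11-,-101--,1--1-0,1-01--
  55 | ---11-,--01-1,-101--,1-01--
  56 | --1000,1---00
  60 | 1---00,1--1-0
  62 | ---11-,1--1-0
  63 | ---11-  (sole → essential)
Essential prime implicants: ---11-, -0-000, -101--, 0--1-1, 01--1-, 1---00, 101---
Petrick residual → --1000, -0--11, -01-0-, 10---1
Minimum SOP uses 11 PIs: de + cd'e'f' + b'ef + b'd'e'f' + b'ce' + bc'd + a'df + a'be + ae'f' + ab'f + ab'c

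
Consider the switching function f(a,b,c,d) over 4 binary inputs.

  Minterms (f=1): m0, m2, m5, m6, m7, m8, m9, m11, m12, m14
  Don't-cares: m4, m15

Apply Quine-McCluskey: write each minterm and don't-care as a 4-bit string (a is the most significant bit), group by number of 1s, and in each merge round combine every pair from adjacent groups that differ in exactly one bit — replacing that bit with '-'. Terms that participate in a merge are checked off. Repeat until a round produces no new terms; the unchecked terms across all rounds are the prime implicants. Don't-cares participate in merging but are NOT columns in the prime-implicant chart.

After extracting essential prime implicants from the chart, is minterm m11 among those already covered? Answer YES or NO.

NO

size-2^0 implicants → 0000(✓)  0010(✓)  0100(✓)  0101(✓)  0110(✓)  0111(✓)  1000(✓)  1001(✓)  1011(✓)  1100(✓)  1110(✓)  1111(✓)
size-2^1 implicants → -000(✓)  -100(✓)  -110(✓)  -111(✓)  0-00(✓)  0-10(✓)  00-0(✓)  01-0(✓)  01-1(✓)  010-(✓)  011-(✓)  1-00(✓)  1-11  10-1  100-  11-0(✓)  111-(✓)
size-2^2 implicants → --00  -1-0  -11-  0--0  01--
Unchecked terms (primes): --00, -1-0, -11-, 0--0, 01--, 1-11, 10-1, 100-
Minterm coverage:
  m0 ⊆ --00,0--0
  m2 ⊆ 0--0 [E]
  m5 ⊆ 01-- [E]
  m6 ⊆ -1-0,-11-,0--0,01--
  m7 ⊆ -11-,01--
  m8 ⊆ --00,100-
  m9 ⊆ 10-1,100-
  m11 ⊆ 1-11,10-1
  m12 ⊆ --00,-1-0
  m14 ⊆ -1-0,-11-
E = {0--0, 01--}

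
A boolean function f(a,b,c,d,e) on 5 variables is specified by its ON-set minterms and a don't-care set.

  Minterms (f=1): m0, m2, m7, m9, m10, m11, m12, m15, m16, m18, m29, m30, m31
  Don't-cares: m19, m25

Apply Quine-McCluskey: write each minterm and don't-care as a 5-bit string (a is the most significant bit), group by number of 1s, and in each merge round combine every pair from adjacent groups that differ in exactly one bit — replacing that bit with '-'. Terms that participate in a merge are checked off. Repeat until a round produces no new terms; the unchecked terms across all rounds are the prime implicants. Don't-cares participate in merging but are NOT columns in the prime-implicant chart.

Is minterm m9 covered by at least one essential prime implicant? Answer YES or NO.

[col 0] 00000*, 00010*, 00111*, 01001*, 01010*, 01011*, 01100, 01111*, 10000*, 10010*, 10011*, 11001*, 11101*, 11110*, 11111*
[col 1] -0000*, -0010*, -1001, -1111, 0-010, 0-111, 000-0*, 01-11, 010-1, 0101-, 100-0*, 1001-, 11-01, 111-1, 1111-
[col 2] -00-0
Prime implicants: -00-0, -1001, -1111, 0-010, 0-111, 01-11, 010-1, 0101-, 01100, 1001-, 11-01, 111-1, 1111-
PI chart (minterm → PIs covering it):
  0 | -00-0  (sole → essential)
  2 | -00-0,0-010
  7 | 0-111  (sole → essential)
  9 | -1001,010-1
  10 | 0-010,0101-
  11 | 01-11,010-1,0101-
  12 | 01100  (sole → essential)
  15 | -1111,0-111,01-11
  16 | -00-0  (sole → essential)
  18 | -00-0,1001-
  29 | 11-01,111-1
  30 | 1111-  (sole → essential)
  31 | -1111,111-1,1111-
Essential prime implicants: -00-0, 0-111, 01100, 1111-

NO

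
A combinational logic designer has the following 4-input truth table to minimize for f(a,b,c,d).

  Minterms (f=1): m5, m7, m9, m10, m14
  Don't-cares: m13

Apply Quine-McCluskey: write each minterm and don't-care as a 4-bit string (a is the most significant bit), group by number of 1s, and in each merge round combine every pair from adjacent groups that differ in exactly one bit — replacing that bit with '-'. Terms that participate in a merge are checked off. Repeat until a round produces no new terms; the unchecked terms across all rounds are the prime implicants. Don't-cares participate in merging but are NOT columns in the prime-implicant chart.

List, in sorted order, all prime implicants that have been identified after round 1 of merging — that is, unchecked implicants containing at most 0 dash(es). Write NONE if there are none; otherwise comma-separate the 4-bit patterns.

NONE

[col 0] 0101*, 0111*, 1001*, 1010*, 1101*, 1110*
[col 1] -101, 01-1, 1-01, 1-10
Prime implicants: -101, 01-1, 1-01, 1-10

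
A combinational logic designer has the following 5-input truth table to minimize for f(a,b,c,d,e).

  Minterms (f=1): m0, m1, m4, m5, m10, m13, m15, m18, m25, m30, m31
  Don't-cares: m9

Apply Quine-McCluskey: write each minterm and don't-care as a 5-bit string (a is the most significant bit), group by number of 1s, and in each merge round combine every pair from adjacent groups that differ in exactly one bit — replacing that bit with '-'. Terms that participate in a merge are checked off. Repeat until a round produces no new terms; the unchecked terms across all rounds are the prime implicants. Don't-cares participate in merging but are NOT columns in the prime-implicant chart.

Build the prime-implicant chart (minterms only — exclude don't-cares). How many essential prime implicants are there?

[col 0] 00000*, 00001*, 00100*, 00101*, 01001*, 01010, 01101*, 01111*, 10010, 11001*, 11110*, 11111*
[col 1] -1001, -1111, 0-001*, 0-101*, 00-00*, 00-01*, 0000-*, 0010-*, 01-01*, 011-1, 1111-
[col 2] 0--01, 00-0-
Prime implicants: -1001, -1111, 0--01, 00-0-, 01010, 011-1, 10010, 1111-
PI chart (minterm → PIs covering it):
  0 | 00-0-  (sole → essential)
  1 | 0--01,00-0-
  4 | 00-0-  (sole → essential)
  5 | 0--01,00-0-
  10 | 01010  (sole → essential)
  13 | 0--01,011-1
  15 | -1111,011-1
  18 | 10010  (sole → essential)
  25 | -1001  (sole → essential)
  30 | 1111-  (sole → essential)
  31 | -1111,1111-
Essential prime implicants: -1001, 00-0-, 01010, 10010, 1111-

5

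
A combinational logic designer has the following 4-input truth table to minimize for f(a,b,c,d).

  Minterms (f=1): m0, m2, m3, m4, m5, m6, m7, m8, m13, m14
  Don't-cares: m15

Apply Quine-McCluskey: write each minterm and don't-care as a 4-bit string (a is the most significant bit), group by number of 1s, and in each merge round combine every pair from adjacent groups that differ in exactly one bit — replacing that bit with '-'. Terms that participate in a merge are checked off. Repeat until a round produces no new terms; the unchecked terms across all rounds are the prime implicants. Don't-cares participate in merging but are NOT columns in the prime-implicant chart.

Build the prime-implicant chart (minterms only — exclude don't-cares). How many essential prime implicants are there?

4

size-2^0 implicants → 0000(✓)  0010(✓)  0011(✓)  0100(✓)  0101(✓)  0110(✓)  0111(✓)  1000(✓)  1101(✓)  1110(✓)  1111(✓)
size-2^1 implicants → -000  -101(✓)  -110(✓)  -111(✓)  0-00(✓)  0-10(✓)  0-11(✓)  00-0(✓)  001-(✓)  01-0(✓)  01-1(✓)  010-(✓)  011-(✓)  11-1(✓)  111-(✓)
size-2^2 implicants → -1-1  -11-  0--0  0-1-  01--
Unchecked terms (primes): -000, -1-1, -11-, 0--0, 0-1-, 01--
Minterm coverage:
  m0 ⊆ -000,0--0
  m2 ⊆ 0--0,0-1-
  m3 ⊆ 0-1- [E]
  m4 ⊆ 0--0,01--
  m5 ⊆ -1-1,01--
  m6 ⊆ -11-,0--0,0-1-,01--
  m7 ⊆ -1-1,-11-,0-1-,01--
  m8 ⊆ -000 [E]
  m13 ⊆ -1-1 [E]
  m14 ⊆ -11- [E]
E = {-000, -1-1, -11-, 0-1-}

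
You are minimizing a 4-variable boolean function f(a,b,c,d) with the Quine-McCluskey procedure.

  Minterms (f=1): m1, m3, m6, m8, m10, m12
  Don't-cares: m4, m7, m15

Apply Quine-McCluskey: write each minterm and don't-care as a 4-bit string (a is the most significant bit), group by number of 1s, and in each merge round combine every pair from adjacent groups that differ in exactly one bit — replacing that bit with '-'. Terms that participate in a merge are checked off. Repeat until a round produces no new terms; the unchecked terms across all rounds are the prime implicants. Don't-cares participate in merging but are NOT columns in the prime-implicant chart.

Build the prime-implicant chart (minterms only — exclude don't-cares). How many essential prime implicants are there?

2

Round 0: 0001✓ 0011✓ 0100✓ 0110✓ 0111✓ 1000✓ 1010✓ 1100✓ 1111✓
Round 1: -100 -111 0-11 00-1 01-0 011- 1-00 10-0
PIs = {-100, -111, 0-11, 00-1, 01-0, 011-, 1-00, 10-0}
Coverage chart:
  m1: 00-1 ←essential
  m3: 0-11,00-1
  m6: 01-0,011-
  m8: 1-00,10-0
  m10: 10-0 ←essential
  m12: -100,1-00
Essential: 00-1, 10-0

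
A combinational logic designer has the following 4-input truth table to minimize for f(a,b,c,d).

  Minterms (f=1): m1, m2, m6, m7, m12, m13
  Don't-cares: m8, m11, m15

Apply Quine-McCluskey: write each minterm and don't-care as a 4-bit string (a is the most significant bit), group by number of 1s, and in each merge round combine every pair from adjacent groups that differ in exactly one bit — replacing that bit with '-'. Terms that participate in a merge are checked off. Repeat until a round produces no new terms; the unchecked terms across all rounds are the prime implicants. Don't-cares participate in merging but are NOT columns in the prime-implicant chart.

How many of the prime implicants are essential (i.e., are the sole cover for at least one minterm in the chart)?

2

size-2^0 implicants → 0001  0010(✓)  0110(✓)  0111(✓)  1000(✓)  1011(✓)  1100(✓)  1101(✓)  1111(✓)
size-2^1 implicants → -111  0-10  011-  1-00  1-11  11-1  110-
Unchecked terms (primes): -111, 0-10, 0001, 011-, 1-00, 1-11, 11-1, 110-
Minterm coverage:
  m1 ⊆ 0001 [E]
  m2 ⊆ 0-10 [E]
  m6 ⊆ 0-10,011-
  m7 ⊆ -111,011-
  m12 ⊆ 1-00,110-
  m13 ⊆ 11-1,110-
E = {0-10, 0001}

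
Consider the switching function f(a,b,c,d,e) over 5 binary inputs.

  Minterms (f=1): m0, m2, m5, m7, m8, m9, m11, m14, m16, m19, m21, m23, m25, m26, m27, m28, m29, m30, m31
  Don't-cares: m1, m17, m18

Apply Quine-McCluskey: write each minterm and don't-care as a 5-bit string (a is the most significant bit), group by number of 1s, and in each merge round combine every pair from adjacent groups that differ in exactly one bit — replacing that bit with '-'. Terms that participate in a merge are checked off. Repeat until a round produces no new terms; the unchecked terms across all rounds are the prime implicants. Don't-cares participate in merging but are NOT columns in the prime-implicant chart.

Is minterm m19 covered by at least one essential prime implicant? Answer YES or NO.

size-2^0 implicants → 00000(✓)  00001(✓)  00010(✓)  00101(✓)  00111(✓)  01000(✓)  01001(✓)  01011(✓)  01110(✓)  10000(✓)  10001(✓)  10010(✓)  10011(✓)  10101(✓)  10111(✓)  11001(✓)  11010(✓)  11011(✓)  11100(✓)  11101(✓)  11110(✓)  11111(✓)
size-2^1 implicants → -0000(✓)  -0001(✓)  -0010(✓)  -0101(✓)  -0111(✓)  -1001(✓)  -1011(✓)  -1110  0-000(✓)  0-001(✓)  00-01(✓)  000-0(✓)  0000-(✓)  001-1(✓)  010-1(✓)  0100-(✓)  1-001(✓)  1-010(✓)  1-011(✓)  1-101(✓)  1-111(✓)  10-01(✓)  10-11(✓)  100-0(✓)  100-1(✓)  1000-(✓)  1001-(✓)  101-1(✓)  11-01(✓)  11-10(✓)  11-11(✓)  110-1(✓)  1101-(✓)  111-0(✓)  111-1(✓)  1110-(✓)  1111-(✓)
size-2^2 implicants → --001  -0-01  -00-0  -000-  -01-1  -10-1  0-00-  1--01(✓)  1--11(✓)  1-0-1(✓)  1-01-  1-1-1(✓)  10--1(✓)  100--  11--1(✓)  11-1-  111--
size-2^3 implicants → 1---1
Unchecked terms (primes): --001, -0-01, -00-0, -000-, -01-1, -10-1, -1110, 0-00-, 1---1, 1-01-, 100--, 11-1-, 111--
Minterm coverage:
  m0 ⊆ -00-0,-000-,0-00-
  m2 ⊆ -00-0 [E]
  m5 ⊆ -0-01,-01-1
  m7 ⊆ -01-1 [E]
  m8 ⊆ 0-00- [E]
  m9 ⊆ --001,-10-1,0-00-
  m11 ⊆ -10-1 [E]
  m14 ⊆ -1110 [E]
  m16 ⊆ -00-0,-000-,100--
  m19 ⊆ 1---1,1-01-,100--
  m21 ⊆ -0-01,-01-1,1---1
  m23 ⊆ -01-1,1---1
  m25 ⊆ --001,-10-1,1---1
  m26 ⊆ 1-01-,11-1-
  m27 ⊆ -10-1,1---1,1-01-,11-1-
  m28 ⊆ 111-- [E]
  m29 ⊆ 1---1,111--
  m30 ⊆ -1110,11-1-,111--
  m31 ⊆ 1---1,11-1-,111--
E = {-00-0, -01-1, -10-1, -1110, 0-00-, 111--}

NO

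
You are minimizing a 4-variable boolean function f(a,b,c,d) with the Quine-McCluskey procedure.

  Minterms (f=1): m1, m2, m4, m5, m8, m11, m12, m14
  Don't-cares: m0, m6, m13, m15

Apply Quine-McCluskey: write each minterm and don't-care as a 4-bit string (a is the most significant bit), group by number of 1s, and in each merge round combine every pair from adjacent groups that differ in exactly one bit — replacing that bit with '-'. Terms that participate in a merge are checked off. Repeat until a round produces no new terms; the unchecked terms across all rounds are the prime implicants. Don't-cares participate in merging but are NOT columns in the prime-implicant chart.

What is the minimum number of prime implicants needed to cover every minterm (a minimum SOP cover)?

5

[col 0] 0000*, 0001*, 0010*, 0100*, 0101*, 0110*, 1000*, 1011*, 1100*, 1101*, 1110*, 1111*
[col 1] -000*, -100*, -101*, -110*, 0-00*, 0-01*, 0-10*, 00-0*, 000-*, 01-0*, 010-*, 1-00*, 1-11, 11-0*, 11-1*, 110-*, 111-*
[col 2] --00, -1-0, -10-, 0--0, 0-0-, 11--
Prime implicants: --00, -1-0, -10-, 0--0, 0-0-, 1-11, 11--
PI chart (minterm → PIs covering it):
  1 | 0-0-  (sole → essential)
  2 | 0--0  (sole → essential)
  4 | --00,-1-0,-10-,0--0,0-0-
  5 | -10-,0-0-
  8 | --00  (sole → essential)
  11 | 1-11  (sole → essential)
  12 | --00,-1-0,-10-,11--
  14 | -1-0,11--
Essential prime implicants: --00, 0--0, 0-0-, 1-11
Petrick residual → -1-0
Minimum SOP uses 5 PIs: c'd' + bd' + a'd' + a'c' + acd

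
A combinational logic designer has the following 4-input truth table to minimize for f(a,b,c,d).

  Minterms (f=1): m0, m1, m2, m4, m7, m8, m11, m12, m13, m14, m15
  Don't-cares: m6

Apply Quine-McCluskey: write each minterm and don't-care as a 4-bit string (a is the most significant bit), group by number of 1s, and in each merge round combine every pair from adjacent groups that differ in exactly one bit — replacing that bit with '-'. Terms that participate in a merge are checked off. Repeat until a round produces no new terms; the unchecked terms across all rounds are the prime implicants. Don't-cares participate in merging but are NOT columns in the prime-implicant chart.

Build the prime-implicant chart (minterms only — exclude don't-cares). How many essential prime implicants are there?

size-2^0 implicants → 0000(✓)  0001(✓)  0010(✓)  0100(✓)  0110(✓)  0111(✓)  1000(✓)  1011(✓)  1100(✓)  1101(✓)  1110(✓)  1111(✓)
size-2^1 implicants → -000(✓)  -100(✓)  -110(✓)  -111(✓)  0-00(✓)  0-10(✓)  00-0(✓)  000-  01-0(✓)  011-(✓)  1-00(✓)  1-11  11-0(✓)  11-1(✓)  110-(✓)  111-(✓)
size-2^2 implicants → --00  -1-0  -11-  0--0  11--
Unchecked terms (primes): --00, -1-0, -11-, 0--0, 000-, 1-11, 11--
Minterm coverage:
  m0 ⊆ --00,0--0,000-
  m1 ⊆ 000- [E]
  m2 ⊆ 0--0 [E]
  m4 ⊆ --00,-1-0,0--0
  m7 ⊆ -11- [E]
  m8 ⊆ --00 [E]
  m11 ⊆ 1-11 [E]
  m12 ⊆ --00,-1-0,11--
  m13 ⊆ 11-- [E]
  m14 ⊆ -1-0,-11-,11--
  m15 ⊆ -11-,1-11,11--
E = {--00, -11-, 0--0, 000-, 1-11, 11--}

6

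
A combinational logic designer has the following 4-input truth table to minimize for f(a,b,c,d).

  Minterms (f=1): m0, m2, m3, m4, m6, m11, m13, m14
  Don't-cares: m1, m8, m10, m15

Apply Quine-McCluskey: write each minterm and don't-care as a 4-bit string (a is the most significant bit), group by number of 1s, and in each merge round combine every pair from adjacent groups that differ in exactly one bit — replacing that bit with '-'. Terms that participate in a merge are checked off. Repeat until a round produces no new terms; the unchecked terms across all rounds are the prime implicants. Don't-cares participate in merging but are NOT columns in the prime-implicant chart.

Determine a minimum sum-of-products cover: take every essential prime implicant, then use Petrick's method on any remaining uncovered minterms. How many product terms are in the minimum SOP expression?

4

size-2^0 implicants → 0000(✓)  0001(✓)  0010(✓)  0011(✓)  0100(✓)  0110(✓)  1000(✓)  1010(✓)  1011(✓)  1101(✓)  1110(✓)  1111(✓)
size-2^1 implicants → -000(✓)  -010(✓)  -011(✓)  -110(✓)  0-00(✓)  0-10(✓)  00-0(✓)  00-1(✓)  000-(✓)  001-(✓)  01-0(✓)  1-10(✓)  1-11(✓)  10-0(✓)  101-(✓)  11-1  111-(✓)
size-2^2 implicants → --10  -0-0  -01-  0--0  00--  1-1-
Unchecked terms (primes): --10, -0-0, -01-, 0--0, 00--, 1-1-, 11-1
Minterm coverage:
  m0 ⊆ -0-0,0--0,00--
  m2 ⊆ --10,-0-0,-01-,0--0,00--
  m3 ⊆ -01-,00--
  m4 ⊆ 0--0 [E]
  m6 ⊆ --10,0--0
  m11 ⊆ -01-,1-1-
  m13 ⊆ 11-1 [E]
  m14 ⊆ --10,1-1-
E = {0--0, 11-1}
Petrick residual → --10, -01-
Cover = cd' + b'c + a'd' + abd  |cover|=4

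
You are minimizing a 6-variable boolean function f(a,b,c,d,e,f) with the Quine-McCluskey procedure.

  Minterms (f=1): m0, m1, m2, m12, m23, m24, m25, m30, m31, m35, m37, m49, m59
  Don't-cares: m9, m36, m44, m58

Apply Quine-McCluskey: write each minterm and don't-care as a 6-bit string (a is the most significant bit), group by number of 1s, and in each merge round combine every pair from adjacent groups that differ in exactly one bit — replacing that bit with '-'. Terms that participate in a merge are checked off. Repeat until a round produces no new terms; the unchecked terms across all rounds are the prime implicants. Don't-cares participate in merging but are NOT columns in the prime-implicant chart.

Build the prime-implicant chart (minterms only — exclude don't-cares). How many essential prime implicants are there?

9

size-2^0 implicants → 000000(✓)  000001(✓)  000010(✓)  001001(✓)  001100(✓)  010111(✓)  011000(✓)  011001(✓)  011110(✓)  011111(✓)  100011  100100(✓)  100101(✓)  101100(✓)  110001  111010(✓)  111011(✓)
size-2^1 implicants → -01100  0-1001  00-001  0000-0  00000-  01-111  01100-  01111-  10-100  10010-  11101-
Unchecked terms (primes): -01100, 0-1001, 00-001, 0000-0, 00000-, 01-111, 01100-, 01111-, 10-100, 100011, 10010-, 110001, 11101-
Minterm coverage:
  m0 ⊆ 0000-0,00000-
  m1 ⊆ 00-001,00000-
  m2 ⊆ 0000-0 [E]
  m12 ⊆ -01100 [E]
  m23 ⊆ 01-111 [E]
  m24 ⊆ 01100- [E]
  m25 ⊆ 0-1001,01100-
  m30 ⊆ 01111- [E]
  m31 ⊆ 01-111,01111-
  m35 ⊆ 100011 [E]
  m37 ⊆ 10010- [E]
  m49 ⊆ 110001 [E]
  m59 ⊆ 11101- [E]
E = {-01100, 0000-0, 01-111, 01100-, 01111-, 100011, 10010-, 110001, 11101-}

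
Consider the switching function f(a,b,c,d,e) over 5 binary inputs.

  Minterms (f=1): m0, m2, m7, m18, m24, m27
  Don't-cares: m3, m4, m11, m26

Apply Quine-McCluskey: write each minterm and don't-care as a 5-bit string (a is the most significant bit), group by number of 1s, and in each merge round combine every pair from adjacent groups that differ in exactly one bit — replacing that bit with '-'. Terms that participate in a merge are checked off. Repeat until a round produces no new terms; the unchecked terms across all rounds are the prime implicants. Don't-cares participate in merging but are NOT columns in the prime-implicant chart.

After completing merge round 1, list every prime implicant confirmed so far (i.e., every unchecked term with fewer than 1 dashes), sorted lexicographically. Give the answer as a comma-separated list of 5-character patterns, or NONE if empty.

NONE

[col 0] 00000*, 00010*, 00011*, 00100*, 00111*, 01011*, 10010*, 11000*, 11010*, 11011*
[col 1] -0010, -1011, 0-011, 00-00, 00-11, 000-0, 0001-, 1-010, 110-0, 1101-
Prime implicants: -0010, -1011, 0-011, 00-00, 00-11, 000-0, 0001-, 1-010, 110-0, 1101-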